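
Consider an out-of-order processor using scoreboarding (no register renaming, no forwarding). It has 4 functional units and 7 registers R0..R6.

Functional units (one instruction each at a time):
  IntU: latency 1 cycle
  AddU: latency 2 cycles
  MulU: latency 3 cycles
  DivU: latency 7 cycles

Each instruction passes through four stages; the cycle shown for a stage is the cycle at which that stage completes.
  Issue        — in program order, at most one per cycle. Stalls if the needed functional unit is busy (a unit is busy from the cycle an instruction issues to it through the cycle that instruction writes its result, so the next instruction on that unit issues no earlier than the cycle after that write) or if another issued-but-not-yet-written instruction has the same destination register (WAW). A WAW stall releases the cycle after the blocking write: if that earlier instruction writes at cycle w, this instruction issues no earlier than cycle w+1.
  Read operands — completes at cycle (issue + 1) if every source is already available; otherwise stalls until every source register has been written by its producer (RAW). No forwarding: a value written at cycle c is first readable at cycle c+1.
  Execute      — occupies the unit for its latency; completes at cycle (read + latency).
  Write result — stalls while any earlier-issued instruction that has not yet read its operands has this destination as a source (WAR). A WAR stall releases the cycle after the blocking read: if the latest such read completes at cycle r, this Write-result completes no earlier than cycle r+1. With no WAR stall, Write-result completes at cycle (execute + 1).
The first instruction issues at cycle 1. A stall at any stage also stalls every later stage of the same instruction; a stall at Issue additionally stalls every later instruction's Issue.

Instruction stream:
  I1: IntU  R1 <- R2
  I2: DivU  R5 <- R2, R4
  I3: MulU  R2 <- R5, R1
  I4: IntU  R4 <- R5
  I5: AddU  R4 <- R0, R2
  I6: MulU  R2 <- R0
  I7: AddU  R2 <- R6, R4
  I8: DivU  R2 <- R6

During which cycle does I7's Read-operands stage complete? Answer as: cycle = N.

I1  is:1  ro:2  ex:3  wr:4
I2  is:2  ro:3  ex:10  wr:11
I3  is:3  ro:12  ex:15  wr:16  — RAW R5: wait I2 write@11
I4  is:5  ro:12  ex:13  wr:14  — struct: IntU busy until I1 writes@4, RAW R5: wait I2 write@11
I5  is:15  ro:17  ex:19  wr:20  — WAW R4: wait I4 write@14, RAW R2: wait I3 write@16
I6  is:17  ro:18  ex:21  wr:22  — struct: MulU busy until I3 writes@16
I7  is:23  ro:24  ex:26  wr:27  — WAW R2: wait I6 write@22
I8  is:28  ro:29  ex:36  wr:37  — WAW R2: wait I7 write@27

cycle = 24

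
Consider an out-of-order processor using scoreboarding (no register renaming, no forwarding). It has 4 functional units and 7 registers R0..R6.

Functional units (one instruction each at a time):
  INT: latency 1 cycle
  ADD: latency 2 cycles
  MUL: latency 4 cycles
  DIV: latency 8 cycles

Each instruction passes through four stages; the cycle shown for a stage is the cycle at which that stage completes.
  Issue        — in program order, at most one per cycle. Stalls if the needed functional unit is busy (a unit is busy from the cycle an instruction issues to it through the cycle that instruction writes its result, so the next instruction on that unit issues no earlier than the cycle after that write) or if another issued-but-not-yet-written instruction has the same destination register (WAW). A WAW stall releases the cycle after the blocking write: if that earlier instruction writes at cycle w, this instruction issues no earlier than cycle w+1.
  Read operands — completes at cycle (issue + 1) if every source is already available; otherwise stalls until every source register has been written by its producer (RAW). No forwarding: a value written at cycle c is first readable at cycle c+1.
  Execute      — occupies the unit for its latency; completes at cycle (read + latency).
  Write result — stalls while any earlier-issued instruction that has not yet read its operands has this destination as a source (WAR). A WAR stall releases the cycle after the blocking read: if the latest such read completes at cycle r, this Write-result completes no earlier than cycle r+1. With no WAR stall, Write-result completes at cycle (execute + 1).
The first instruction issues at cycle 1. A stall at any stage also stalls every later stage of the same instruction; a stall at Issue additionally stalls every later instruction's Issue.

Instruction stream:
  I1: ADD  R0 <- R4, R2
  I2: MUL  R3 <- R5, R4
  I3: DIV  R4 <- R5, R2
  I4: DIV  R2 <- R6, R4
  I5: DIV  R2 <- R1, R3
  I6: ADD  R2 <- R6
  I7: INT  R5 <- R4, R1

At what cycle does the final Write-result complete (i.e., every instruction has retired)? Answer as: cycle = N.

cycle = 40

t=1  I1→ADD
t=2  I1 RO, I2→MUL
t=3  I2 RO, I3→DIV
t=4  I1 EX, I3 RO
t=5  I1 WR R0
t=7  I2 EX
t=8  I2 WR R3
t=12  I3 EX
t=13  I3 WR R4
t=14  I4→DIV
t=15  I4 RO
t=23  I4 EX
t=24  I4 WR R2
t=25  I5→DIV
t=26  I5 RO
t=34  I5 EX
t=35  I5 WR R2
t=36  I6→ADD
t=37  I6 RO, I7→INT
t=38  I7 RO
t=39  I6 EX, I7 EX
t=40  I6 WR R2, I7 WR R5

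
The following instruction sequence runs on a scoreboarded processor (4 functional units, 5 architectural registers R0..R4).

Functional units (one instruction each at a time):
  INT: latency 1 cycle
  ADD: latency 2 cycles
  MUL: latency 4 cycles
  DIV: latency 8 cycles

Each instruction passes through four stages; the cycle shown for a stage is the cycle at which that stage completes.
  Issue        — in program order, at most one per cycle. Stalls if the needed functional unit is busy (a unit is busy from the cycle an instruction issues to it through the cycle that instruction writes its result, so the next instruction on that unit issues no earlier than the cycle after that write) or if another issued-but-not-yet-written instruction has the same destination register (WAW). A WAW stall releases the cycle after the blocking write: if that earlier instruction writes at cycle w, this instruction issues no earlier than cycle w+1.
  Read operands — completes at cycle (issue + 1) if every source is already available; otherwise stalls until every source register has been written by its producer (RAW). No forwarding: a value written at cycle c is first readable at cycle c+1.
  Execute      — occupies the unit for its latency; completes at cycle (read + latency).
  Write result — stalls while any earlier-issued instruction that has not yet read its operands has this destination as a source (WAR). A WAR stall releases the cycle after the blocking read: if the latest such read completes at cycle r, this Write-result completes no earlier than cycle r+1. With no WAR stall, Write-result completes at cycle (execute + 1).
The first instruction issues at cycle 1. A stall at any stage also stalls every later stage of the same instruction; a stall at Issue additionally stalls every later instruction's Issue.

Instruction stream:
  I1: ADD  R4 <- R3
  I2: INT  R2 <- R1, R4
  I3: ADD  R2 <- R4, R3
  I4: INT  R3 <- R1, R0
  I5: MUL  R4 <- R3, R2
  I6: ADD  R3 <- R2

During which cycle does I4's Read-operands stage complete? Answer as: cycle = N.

cycle 1: I1 dispatched to ADD
cycle 2: I1 operands ready, I2 dispatched to INT
cycle 4: I1 complete
cycle 5: R4←I1
cycle 6: I2 operands ready
cycle 7: I2 complete
cycle 8: R2←I2
cycle 9: I3 dispatched to ADD
cycle 10: I3 operands ready, I4 dispatched to INT
cycle 11: I4 operands ready, I5 dispatched to MUL
cycle 12: I3 complete, I4 complete
cycle 13: R2←I3, R3←I4
cycle 14: I5 operands ready, I6 dispatched to ADD
cycle 15: I6 operands ready
cycle 17: I6 complete
cycle 18: I5 complete, R3←I6
cycle 19: R4←I5

cycle = 11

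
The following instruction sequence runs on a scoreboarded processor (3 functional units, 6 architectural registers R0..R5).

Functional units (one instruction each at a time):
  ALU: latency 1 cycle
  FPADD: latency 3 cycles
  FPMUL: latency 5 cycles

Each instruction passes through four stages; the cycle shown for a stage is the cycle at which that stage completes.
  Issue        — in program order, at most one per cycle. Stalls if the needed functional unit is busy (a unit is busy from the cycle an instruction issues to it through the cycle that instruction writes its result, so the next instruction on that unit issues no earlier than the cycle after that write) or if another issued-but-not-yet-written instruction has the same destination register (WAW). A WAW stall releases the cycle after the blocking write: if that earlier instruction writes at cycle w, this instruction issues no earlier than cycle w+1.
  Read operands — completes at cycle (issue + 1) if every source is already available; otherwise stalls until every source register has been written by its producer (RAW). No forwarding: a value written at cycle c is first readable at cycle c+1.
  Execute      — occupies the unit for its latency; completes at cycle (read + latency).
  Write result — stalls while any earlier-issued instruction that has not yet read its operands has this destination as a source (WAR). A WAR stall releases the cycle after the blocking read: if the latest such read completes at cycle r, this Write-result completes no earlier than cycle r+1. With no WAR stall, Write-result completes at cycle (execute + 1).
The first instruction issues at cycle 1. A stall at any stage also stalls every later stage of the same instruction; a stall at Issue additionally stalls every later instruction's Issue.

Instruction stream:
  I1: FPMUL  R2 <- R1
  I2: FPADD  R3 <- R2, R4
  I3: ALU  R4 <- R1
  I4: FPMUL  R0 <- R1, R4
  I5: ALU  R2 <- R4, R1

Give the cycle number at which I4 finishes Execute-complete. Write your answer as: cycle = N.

c1: I1→FPMUL
c2: I1 RO; I2→FPADD
c3: I3→ALU
c4: I3 RO
c5: I3 EX
c7: I1 EX
c8: I1 WR R2
c9: I2 RO; I4→FPMUL
c10: I3 WR R4
c11: I4 RO; I5→ALU
c12: I2 EX; I5 RO
c13: I2 WR R3; I5 EX
c14: I5 WR R2
c16: I4 EX
c17: I4 WR R0

cycle = 16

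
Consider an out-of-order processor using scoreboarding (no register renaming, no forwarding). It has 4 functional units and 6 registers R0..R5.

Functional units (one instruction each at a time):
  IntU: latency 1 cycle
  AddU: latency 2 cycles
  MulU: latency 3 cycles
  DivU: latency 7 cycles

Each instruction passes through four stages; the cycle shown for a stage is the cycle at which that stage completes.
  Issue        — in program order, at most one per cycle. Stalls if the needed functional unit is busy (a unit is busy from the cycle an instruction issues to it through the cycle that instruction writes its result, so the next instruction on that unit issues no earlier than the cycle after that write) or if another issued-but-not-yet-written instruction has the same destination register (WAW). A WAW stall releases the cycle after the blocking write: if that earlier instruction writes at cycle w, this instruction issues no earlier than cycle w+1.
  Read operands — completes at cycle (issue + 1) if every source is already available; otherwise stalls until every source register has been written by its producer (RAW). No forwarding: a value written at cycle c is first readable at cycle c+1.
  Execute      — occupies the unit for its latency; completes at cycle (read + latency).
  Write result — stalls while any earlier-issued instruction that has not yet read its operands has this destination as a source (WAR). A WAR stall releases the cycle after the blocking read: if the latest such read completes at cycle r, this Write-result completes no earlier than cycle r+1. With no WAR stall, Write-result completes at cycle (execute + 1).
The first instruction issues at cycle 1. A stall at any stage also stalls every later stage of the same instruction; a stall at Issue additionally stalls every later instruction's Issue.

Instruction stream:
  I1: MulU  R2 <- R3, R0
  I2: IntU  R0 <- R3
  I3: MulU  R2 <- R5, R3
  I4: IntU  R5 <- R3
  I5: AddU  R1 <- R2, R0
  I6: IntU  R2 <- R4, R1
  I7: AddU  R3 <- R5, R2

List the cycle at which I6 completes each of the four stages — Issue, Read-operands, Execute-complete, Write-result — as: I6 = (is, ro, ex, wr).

c1: I1 issues→MulU
c2: I1 reads, I2 issues→IntU
c3: I2 reads
c4: I2 exec-done
c5: I1 exec-done, I2 writes R0
c6: I1 writes R2
c7: I3 issues→MulU
c8: I3 reads, I4 issues→IntU
c9: I4 reads, I5 issues→AddU
c10: I4 exec-done
c11: I3 exec-done, I4 writes R5
c12: I3 writes R2
c13: I5 reads, I6 issues→IntU
c15: I5 exec-done
c16: I5 writes R1
c17: I6 reads, I7 issues→AddU
c18: I6 exec-done
c19: I6 writes R2
c20: I7 reads
c22: I7 exec-done
c23: I7 writes R3

I6 = (13, 17, 18, 19)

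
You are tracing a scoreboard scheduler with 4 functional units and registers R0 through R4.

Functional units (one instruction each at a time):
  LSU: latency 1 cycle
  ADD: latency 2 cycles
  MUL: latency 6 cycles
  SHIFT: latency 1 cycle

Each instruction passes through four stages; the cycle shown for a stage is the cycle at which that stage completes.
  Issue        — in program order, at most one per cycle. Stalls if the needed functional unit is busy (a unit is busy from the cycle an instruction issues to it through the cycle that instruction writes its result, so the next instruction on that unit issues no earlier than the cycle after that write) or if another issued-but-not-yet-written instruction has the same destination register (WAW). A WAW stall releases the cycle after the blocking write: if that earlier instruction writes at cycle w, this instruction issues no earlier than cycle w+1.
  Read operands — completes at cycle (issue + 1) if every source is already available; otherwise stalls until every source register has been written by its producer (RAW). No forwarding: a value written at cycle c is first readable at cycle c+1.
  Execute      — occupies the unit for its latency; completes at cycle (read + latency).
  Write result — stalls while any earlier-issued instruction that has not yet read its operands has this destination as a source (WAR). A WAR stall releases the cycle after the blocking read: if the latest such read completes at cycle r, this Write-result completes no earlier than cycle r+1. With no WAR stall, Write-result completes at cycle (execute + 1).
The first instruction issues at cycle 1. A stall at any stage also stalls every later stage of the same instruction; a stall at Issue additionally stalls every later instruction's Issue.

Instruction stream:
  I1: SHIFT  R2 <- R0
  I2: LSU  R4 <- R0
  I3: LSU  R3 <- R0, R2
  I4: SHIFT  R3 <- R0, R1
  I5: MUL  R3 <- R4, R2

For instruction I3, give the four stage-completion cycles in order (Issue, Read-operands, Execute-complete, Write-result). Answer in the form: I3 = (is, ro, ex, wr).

I1 -> (1, 2, 3, 4)
I2 -> (2, 3, 4, 5)
I3 -> (6, 7, 8, 9)  // struct: LSU busy until I2 writes@5
I4 -> (10, 11, 12, 13)  // WAW R3: wait I3 write@9
I5 -> (14, 15, 21, 22)  // WAW R3: wait I4 write@13

I3 = (6, 7, 8, 9)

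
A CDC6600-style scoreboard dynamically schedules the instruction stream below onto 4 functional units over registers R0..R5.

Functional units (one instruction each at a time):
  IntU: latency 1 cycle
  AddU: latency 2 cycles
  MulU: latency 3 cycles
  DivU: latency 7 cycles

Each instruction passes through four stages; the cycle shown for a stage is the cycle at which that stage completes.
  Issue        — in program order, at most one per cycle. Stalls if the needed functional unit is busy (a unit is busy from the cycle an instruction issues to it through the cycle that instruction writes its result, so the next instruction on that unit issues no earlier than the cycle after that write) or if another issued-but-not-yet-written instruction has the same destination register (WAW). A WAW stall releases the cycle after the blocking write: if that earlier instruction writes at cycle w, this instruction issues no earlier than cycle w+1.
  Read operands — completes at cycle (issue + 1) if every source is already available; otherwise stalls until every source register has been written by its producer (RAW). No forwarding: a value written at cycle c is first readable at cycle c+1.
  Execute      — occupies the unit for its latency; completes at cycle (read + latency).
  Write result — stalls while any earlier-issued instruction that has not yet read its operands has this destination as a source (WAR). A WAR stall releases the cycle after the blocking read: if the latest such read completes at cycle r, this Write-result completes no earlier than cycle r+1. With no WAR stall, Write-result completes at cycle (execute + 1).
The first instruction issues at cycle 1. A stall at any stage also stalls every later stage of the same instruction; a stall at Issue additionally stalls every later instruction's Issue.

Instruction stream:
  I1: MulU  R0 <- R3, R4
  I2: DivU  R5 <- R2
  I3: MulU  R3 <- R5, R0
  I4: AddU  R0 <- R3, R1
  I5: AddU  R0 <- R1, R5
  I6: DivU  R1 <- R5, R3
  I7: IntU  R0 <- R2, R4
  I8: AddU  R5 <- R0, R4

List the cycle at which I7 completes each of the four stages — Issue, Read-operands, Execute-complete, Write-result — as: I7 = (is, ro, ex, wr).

I7 = (26, 27, 28, 29)

I1: IS=1 RO=2 EX=5 WR=6
I2: IS=2 RO=3 EX=10 WR=11
I3: IS=7 RO=12 EX=15 WR=16  [struct: MulU busy until I1 writes@6; RAW R5: wait I2 write@11]
I4: IS=8 RO=17 EX=19 WR=20  [RAW R3: wait I3 write@16]
I5: IS=21 RO=22 EX=24 WR=25  [struct: AddU busy until I4 writes@20]
I6: IS=22 RO=23 EX=30 WR=31
I7: IS=26 RO=27 EX=28 WR=29  [WAW R0: wait I5 write@25]
I8: IS=27 RO=30 EX=32 WR=33  [RAW R0: wait I7 write@29]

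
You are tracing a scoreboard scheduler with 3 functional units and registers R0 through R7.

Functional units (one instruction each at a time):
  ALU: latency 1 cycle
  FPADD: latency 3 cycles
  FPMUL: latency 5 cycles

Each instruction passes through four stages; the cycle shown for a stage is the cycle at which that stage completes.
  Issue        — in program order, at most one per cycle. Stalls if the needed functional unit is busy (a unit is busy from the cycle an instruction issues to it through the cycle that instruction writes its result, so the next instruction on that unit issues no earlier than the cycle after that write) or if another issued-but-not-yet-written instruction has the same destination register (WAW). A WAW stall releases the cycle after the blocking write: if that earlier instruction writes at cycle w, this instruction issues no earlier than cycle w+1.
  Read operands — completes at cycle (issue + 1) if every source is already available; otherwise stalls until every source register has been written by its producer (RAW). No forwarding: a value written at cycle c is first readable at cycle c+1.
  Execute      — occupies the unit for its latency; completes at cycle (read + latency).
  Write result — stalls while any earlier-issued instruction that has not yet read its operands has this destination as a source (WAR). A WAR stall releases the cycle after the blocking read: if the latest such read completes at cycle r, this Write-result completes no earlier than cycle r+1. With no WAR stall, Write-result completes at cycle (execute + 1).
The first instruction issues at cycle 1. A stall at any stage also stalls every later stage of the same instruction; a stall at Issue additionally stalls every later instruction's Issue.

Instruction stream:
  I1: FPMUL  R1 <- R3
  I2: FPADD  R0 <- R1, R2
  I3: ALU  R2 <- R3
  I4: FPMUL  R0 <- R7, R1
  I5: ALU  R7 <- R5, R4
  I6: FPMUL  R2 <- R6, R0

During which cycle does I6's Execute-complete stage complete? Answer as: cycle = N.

cycle = 28

cycle 1: I1 issues→FPMUL
cycle 2: I1 reads · I2 issues→FPADD
cycle 3: I3 issues→ALU
cycle 4: I3 reads
cycle 5: I3 exec-done
cycle 7: I1 exec-done
cycle 8: I1 writes R1
cycle 9: I2 reads
cycle 10: I3 writes R2
cycle 12: I2 exec-done
cycle 13: I2 writes R0
cycle 14: I4 issues→FPMUL
cycle 15: I4 reads · I5 issues→ALU
cycle 16: I5 reads
cycle 17: I5 exec-done
cycle 18: I5 writes R7
cycle 20: I4 exec-done
cycle 21: I4 writes R0
cycle 22: I6 issues→FPMUL
cycle 23: I6 reads
cycle 28: I6 exec-done
cycle 29: I6 writes R2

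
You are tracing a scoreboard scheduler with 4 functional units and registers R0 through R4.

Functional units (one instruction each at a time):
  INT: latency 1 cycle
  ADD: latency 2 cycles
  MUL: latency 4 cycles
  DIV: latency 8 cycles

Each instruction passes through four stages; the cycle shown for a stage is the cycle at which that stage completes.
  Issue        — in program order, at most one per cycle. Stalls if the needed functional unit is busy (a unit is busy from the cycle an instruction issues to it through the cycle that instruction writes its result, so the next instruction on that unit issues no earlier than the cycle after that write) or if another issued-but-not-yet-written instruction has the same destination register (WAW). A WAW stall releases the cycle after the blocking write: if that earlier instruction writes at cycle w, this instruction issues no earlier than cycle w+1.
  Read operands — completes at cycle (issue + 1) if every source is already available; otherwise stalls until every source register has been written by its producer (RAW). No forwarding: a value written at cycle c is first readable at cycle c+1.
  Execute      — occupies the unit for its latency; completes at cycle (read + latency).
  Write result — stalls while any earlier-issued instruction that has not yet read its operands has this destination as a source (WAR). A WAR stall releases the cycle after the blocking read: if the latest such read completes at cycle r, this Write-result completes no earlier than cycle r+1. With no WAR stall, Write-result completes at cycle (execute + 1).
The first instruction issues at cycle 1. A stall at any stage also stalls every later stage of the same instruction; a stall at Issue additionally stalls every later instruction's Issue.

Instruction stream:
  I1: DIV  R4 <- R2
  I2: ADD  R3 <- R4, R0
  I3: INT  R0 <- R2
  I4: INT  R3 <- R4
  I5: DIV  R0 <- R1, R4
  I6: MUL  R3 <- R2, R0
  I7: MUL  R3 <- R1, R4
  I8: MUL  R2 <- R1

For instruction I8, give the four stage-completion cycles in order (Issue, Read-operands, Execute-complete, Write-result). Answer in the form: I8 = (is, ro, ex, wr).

I8 = (41, 42, 46, 47)

c1: issue I1 (DIV)
c2: I1 read-ops; issue I2 (ADD)
c3: issue I3 (INT)
c4: I3 read-ops
c5: I3 finished on INT
c10: I1 finished on DIV
c11: I1→R4
c12: I2 read-ops
c13: I3→R0
c14: I2 finished on ADD
c15: I2→R3
c16: issue I4 (INT)
c17: I4 read-ops; issue I5 (DIV)
c18: I4 finished on INT; I5 read-ops
c19: I4→R3
c20: issue I6 (MUL)
c26: I5 finished on DIV
c27: I5→R0
c28: I6 read-ops
c32: I6 finished on MUL
c33: I6→R3
c34: issue I7 (MUL)
c35: I7 read-ops
c39: I7 finished on MUL
c40: I7→R3
c41: issue I8 (MUL)
c42: I8 read-ops
c46: I8 finished on MUL
c47: I8→R2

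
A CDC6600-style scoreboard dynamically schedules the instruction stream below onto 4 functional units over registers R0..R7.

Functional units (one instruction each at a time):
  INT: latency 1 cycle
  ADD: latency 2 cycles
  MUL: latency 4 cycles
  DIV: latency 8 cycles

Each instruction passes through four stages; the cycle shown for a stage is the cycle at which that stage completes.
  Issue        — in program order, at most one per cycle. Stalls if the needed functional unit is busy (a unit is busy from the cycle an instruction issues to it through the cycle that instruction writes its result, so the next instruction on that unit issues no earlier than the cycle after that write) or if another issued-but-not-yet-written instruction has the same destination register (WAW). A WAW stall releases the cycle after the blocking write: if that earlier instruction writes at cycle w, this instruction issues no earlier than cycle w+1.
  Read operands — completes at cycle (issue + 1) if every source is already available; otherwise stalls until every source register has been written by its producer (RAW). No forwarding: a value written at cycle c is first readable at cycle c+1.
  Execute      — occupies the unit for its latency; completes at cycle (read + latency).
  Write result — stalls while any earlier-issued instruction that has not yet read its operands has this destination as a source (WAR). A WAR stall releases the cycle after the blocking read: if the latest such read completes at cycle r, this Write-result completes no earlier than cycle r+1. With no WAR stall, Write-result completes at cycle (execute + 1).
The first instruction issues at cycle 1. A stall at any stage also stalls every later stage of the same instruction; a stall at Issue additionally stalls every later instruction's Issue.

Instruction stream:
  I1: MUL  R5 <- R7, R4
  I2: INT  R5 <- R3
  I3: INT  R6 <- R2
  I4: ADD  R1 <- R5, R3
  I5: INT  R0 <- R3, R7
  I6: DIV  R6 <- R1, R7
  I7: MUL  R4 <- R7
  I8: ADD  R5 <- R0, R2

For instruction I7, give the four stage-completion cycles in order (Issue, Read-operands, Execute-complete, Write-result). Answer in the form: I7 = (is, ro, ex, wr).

I7 = (18, 19, 23, 24)

I1: IS=1 RO=2 EX=6 WR=7
I2: IS=8 RO=9 EX=10 WR=11  [WAW R5: wait I1 write@7]
I3: IS=12 RO=13 EX=14 WR=15  [struct: INT busy until I2 writes@11]
I4: IS=13 RO=14 EX=16 WR=17
I5: IS=16 RO=17 EX=18 WR=19  [struct: INT busy until I3 writes@15]
I6: IS=17 RO=18 EX=26 WR=27
I7: IS=18 RO=19 EX=23 WR=24
I8: IS=19 RO=20 EX=22 WR=23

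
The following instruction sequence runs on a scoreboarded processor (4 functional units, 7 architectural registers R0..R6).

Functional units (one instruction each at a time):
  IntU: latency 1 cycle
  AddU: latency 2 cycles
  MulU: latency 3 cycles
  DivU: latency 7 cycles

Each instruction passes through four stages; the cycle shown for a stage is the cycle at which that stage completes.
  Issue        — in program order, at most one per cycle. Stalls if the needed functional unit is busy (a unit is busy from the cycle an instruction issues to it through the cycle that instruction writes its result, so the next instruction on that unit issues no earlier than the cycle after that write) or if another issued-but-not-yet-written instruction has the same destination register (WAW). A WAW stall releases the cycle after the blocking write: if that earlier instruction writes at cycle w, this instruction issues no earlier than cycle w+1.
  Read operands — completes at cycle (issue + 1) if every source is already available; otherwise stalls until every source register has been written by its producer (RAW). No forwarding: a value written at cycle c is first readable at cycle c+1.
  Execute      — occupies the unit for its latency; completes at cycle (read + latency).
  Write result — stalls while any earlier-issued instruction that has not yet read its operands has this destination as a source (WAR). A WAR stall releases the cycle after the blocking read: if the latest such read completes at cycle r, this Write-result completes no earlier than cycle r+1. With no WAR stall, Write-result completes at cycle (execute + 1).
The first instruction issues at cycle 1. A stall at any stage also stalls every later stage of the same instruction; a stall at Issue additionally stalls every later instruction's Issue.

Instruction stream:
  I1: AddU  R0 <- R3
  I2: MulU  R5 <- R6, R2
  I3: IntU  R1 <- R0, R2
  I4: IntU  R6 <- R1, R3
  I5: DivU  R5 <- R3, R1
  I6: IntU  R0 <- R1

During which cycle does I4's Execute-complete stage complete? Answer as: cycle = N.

1) issue 1, read 2, done 4, write 5
2) issue 2, read 3, done 6, write 7
3) issue 3, read 6, done 7, write 8  <RAW R0: wait I1 write@5>
4) issue 9, read 10, done 11, write 12  <struct: IntU busy until I3 writes@8>
5) issue 10, read 11, done 18, write 19
6) issue 13, read 14, done 15, write 16  <struct: IntU busy until I4 writes@12>

cycle = 11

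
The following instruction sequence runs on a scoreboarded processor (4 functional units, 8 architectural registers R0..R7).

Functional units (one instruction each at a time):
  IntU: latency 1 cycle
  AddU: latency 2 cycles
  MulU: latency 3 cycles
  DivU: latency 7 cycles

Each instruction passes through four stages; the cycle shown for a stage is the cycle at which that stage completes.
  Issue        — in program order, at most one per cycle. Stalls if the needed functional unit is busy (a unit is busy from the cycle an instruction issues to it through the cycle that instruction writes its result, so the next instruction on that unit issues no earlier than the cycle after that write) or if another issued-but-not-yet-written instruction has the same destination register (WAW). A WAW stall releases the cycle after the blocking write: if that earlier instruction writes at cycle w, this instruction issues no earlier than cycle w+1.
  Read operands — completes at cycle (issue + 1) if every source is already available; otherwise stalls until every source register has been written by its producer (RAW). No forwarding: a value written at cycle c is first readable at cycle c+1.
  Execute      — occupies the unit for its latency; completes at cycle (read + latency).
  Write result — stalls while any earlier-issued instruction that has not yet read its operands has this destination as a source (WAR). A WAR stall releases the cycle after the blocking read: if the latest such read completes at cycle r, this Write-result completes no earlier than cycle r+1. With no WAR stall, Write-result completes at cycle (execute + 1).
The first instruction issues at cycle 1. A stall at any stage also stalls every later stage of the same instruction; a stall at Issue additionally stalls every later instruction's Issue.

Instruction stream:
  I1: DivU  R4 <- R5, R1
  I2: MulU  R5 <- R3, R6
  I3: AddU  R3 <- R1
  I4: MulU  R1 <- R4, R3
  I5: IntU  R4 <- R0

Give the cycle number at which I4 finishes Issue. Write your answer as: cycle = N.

cycle = 8

cycle 1: I1 dispatched to DivU
cycle 2: I1 operands ready · I2 dispatched to MulU
cycle 3: I2 operands ready · I3 dispatched to AddU
cycle 4: I3 operands ready
cycle 6: I2 complete · I3 complete
cycle 7: R5←I2 · R3←I3
cycle 8: I4 dispatched to MulU
cycle 9: I1 complete
cycle 10: R4←I1
cycle 11: I4 operands ready · I5 dispatched to IntU
cycle 12: I5 operands ready
cycle 13: I5 complete
cycle 14: I4 complete · R4←I5
cycle 15: R1←I4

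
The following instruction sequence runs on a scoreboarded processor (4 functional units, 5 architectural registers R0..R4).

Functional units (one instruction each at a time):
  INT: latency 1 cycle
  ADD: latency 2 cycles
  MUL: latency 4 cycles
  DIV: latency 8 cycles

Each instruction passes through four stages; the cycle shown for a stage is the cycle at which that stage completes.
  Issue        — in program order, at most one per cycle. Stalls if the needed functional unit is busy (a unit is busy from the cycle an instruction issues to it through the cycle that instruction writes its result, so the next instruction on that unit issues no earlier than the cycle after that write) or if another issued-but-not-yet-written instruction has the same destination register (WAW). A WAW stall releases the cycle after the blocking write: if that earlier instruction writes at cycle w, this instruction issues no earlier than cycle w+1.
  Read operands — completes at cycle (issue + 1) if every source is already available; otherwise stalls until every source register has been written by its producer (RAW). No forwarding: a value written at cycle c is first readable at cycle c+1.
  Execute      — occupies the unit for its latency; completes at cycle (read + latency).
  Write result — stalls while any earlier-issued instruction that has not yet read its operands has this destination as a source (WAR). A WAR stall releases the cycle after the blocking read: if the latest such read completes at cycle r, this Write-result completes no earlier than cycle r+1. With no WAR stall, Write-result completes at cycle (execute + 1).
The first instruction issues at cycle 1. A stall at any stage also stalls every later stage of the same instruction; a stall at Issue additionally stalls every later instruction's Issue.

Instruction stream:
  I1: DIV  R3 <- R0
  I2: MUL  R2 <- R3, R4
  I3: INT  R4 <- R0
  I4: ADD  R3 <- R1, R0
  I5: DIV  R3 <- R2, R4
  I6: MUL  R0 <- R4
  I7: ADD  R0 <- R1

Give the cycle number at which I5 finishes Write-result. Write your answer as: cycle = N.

cycle = 27

t=1  I1→DIV
t=2  I1 RO; I2→MUL
t=3  I3→INT
t=4  I3 RO
t=5  I3 EX
t=10  I1 EX
t=11  I1 WR R3
t=12  I2 RO; I4→ADD
t=13  I3 WR R4; I4 RO
t=15  I4 EX
t=16  I2 EX; I4 WR R3
t=17  I2 WR R2; I5→DIV
t=18  I5 RO; I6→MUL
t=19  I6 RO
t=23  I6 EX
t=24  I6 WR R0
t=25  I7→ADD
t=26  I5 EX; I7 RO
t=27  I5 WR R3
t=28  I7 EX
t=29  I7 WR R0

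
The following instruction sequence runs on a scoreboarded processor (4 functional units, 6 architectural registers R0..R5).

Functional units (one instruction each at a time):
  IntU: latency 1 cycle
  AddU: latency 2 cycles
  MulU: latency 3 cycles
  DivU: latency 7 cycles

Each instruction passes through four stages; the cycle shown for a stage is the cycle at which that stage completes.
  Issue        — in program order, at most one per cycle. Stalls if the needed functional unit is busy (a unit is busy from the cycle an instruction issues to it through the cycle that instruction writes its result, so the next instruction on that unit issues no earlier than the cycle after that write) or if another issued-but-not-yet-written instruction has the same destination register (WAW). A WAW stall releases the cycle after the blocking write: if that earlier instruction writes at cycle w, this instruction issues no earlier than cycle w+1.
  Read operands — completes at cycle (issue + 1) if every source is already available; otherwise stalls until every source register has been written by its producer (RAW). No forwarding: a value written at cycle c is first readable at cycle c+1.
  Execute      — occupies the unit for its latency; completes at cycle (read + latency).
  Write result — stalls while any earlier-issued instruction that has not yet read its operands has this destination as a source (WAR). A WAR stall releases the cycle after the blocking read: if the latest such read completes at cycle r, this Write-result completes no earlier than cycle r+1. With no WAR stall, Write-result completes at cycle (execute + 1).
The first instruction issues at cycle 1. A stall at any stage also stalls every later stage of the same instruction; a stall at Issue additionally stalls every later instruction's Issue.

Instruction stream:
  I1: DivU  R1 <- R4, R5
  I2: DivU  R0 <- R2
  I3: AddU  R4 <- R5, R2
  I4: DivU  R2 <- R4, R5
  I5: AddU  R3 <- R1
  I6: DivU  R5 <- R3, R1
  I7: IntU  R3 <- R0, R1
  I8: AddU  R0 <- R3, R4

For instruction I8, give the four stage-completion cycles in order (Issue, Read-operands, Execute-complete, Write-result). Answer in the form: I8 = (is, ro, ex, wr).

I8 = (33, 36, 38, 39)

cycle 1: I1 dispatched to DivU
cycle 2: I1 operands ready
cycle 9: I1 complete
cycle 10: R1←I1
cycle 11: I2 dispatched to DivU
cycle 12: I2 operands ready · I3 dispatched to AddU
cycle 13: I3 operands ready
cycle 15: I3 complete
cycle 16: R4←I3
cycle 19: I2 complete
cycle 20: R0←I2
cycle 21: I4 dispatched to DivU
cycle 22: I4 operands ready · I5 dispatched to AddU
cycle 23: I5 operands ready
cycle 25: I5 complete
cycle 26: R3←I5
cycle 29: I4 complete
cycle 30: R2←I4
cycle 31: I6 dispatched to DivU
cycle 32: I6 operands ready · I7 dispatched to IntU
cycle 33: I7 operands ready · I8 dispatched to AddU
cycle 34: I7 complete
cycle 35: R3←I7
cycle 36: I8 operands ready
cycle 38: I8 complete
cycle 39: I6 complete · R0←I8
cycle 40: R5←I6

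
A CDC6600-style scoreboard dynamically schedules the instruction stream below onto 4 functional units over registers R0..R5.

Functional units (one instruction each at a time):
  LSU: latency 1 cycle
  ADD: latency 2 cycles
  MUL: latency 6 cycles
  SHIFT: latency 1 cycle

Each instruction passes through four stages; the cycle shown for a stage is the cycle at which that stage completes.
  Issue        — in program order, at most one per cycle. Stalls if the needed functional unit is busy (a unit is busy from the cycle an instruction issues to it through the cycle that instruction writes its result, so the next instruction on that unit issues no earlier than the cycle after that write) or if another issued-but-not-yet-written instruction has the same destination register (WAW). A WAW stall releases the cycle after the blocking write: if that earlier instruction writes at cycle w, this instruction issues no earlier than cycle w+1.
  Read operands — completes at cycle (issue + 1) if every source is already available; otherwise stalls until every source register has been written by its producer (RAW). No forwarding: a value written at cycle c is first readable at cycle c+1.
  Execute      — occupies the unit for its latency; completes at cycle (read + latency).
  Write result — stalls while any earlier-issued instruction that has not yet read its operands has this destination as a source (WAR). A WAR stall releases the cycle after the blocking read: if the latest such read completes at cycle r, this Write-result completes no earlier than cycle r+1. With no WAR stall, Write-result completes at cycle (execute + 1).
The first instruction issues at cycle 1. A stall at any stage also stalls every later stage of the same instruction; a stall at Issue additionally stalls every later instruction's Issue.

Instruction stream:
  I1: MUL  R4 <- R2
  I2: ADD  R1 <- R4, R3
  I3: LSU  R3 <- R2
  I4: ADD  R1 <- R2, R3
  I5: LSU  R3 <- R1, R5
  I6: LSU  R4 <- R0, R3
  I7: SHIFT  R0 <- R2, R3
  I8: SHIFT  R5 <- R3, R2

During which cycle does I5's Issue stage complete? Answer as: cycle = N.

cycle = 15

1) issue 1, read 2, done 8, write 9
2) issue 2, read 10, done 12, write 13  <RAW R4: wait I1 write@9>
3) issue 3, read 4, done 5, write 11  <WAR R3: wait I2 read@10>
4) issue 14, read 15, done 17, write 18  <struct: ADD busy until I2 writes@13>
5) issue 15, read 19, done 20, write 21  <RAW R1: wait I4 write@18>
6) issue 22, read 23, done 24, write 25  <struct: LSU busy until I5 writes@21>
7) issue 23, read 24, done 25, write 26
8) issue 27, read 28, done 29, write 30  <struct: SHIFT busy until I7 writes@26>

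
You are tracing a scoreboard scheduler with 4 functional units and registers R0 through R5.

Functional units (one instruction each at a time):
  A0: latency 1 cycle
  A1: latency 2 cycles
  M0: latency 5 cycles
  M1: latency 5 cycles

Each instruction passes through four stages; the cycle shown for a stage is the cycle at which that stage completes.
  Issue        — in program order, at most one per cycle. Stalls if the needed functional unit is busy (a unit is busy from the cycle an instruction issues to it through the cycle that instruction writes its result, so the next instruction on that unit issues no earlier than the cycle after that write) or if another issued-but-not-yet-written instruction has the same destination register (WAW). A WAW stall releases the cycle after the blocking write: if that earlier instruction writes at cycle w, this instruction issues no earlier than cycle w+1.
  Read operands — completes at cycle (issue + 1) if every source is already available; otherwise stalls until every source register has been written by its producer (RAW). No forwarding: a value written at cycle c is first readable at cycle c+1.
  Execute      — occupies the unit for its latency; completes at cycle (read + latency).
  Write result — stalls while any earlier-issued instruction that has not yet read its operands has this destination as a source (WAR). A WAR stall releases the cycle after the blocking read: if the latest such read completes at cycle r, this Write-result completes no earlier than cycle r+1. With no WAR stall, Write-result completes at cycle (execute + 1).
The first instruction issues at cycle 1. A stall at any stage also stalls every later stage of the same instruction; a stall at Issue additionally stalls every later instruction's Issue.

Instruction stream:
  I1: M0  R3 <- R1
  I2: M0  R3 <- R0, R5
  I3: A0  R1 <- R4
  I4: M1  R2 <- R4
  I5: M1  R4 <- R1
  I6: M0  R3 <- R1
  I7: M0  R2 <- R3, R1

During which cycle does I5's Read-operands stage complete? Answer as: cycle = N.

cycle = 20

t=1  issue I1 (M0)
t=2  I1 read-ops
t=7  I1 finished on M0
t=8  I1→R3
t=9  issue I2 (M0)
t=10  I2 read-ops | issue I3 (A0)
t=11  I3 read-ops | issue I4 (M1)
t=12  I3 finished on A0 | I4 read-ops
t=13  I3→R1
t=15  I2 finished on M0
t=16  I2→R3
t=17  I4 finished on M1
t=18  I4→R2
t=19  issue I5 (M1)
t=20  I5 read-ops | issue I6 (M0)
t=21  I6 read-ops
t=25  I5 finished on M1
t=26  I5→R4 | I6 finished on M0
t=27  I6→R3
t=28  issue I7 (M0)
t=29  I7 read-ops
t=34  I7 finished on M0
t=35  I7→R2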